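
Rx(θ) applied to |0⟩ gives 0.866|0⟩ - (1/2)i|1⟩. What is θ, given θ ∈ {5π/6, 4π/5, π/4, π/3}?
π/3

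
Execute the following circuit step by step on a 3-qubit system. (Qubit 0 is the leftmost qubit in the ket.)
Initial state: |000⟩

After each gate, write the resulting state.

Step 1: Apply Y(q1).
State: i|010⟩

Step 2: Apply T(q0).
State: i|010⟩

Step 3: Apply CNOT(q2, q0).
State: i|010⟩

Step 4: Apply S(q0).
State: i|010⟩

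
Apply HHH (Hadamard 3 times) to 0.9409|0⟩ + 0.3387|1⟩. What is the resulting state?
0.9048|0⟩ + 0.4258|1⟩

H² = I, so H^3 = H: a single Hadamard. With (a, b) = (0.9409, 0.3387), H gives ((a + b)/√2, (a − b)/√2) = (0.9048, 0.4258).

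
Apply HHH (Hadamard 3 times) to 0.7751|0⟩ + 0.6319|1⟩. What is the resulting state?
0.9949|0⟩ + 0.1013|1⟩

H² = I, so H^3 = H: a single Hadamard. With (a, b) = (0.7751, 0.6319), H gives ((a + b)/√2, (a − b)/√2) = (0.9949, 0.1013).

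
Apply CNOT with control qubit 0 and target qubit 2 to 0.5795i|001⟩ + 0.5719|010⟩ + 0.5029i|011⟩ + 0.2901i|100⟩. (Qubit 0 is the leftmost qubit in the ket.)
0.5795i|001⟩ + 0.5719|010⟩ + 0.5029i|011⟩ + 0.2901i|101⟩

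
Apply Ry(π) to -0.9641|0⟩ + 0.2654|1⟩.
-0.2654|0⟩ - 0.9641|1⟩

Ry(π) = [[cos(θ/2), −sin(θ/2)], [sin(θ/2), cos(θ/2)]]; θ = π, cos(θ/2) ≈ 0, sin(θ/2) ≈ 1.
With a = amp(|0⟩) = -0.9641 and b = amp(|1⟩) = 0.2654:
new amp(|0⟩) = (-1)·b = -0.2654
new amp(|1⟩) = (1)·a = -0.9641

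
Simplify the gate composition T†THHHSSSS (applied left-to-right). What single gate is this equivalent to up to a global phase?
H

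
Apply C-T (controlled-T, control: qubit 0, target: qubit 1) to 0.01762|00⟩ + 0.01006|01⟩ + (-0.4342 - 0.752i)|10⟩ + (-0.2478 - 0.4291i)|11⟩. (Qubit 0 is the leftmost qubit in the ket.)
0.01762|00⟩ + 0.01006|01⟩ + (-0.4342 - 0.752i)|10⟩ + (0.1282 - 0.4786i)|11⟩

C-T leaves the control-|0⟩ kets |00⟩, |01⟩ unchanged and applies T to qubit 1 on the control-|1⟩ pair (|10⟩, |11⟩).
T = [[1, 0], [0, (1/√2 + (1/√2)i)]].
With a = amp(|10⟩) = (-0.4342 - 0.752i) and b = amp(|11⟩) = (-0.2478 - 0.4291i):
new amp(|10⟩) = (1)·a = (-0.4342 - 0.752i)
new amp(|11⟩) = (1/√2 + (1/√2)i)·b = (0.1282 - 0.4786i)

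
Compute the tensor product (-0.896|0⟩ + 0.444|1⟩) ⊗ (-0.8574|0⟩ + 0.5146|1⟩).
0.7682|00⟩ - 0.4611|01⟩ - 0.3807|10⟩ + 0.2285|11⟩

amp(|b₁b₂…⟩) = product of the factor amplitudes for bits b₁, b₂, …; only kets whose every factor amplitude is nonzero survive.
|00⟩: (-0.896)(-0.8574) = 0.7682
|01⟩: (-0.896)(0.5146) = -0.4611
|10⟩: (0.444)(-0.8574) = -0.3807
|11⟩: (0.444)(0.5146) = 0.2285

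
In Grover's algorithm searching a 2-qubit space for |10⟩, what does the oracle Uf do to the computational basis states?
Uf|x⟩ = -|x⟩ if x = 10, else |x⟩ (phase flip on target)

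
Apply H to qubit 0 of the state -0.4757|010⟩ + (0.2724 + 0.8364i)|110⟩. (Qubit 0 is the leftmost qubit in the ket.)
(-0.1438 + 0.5914i)|010⟩ + (-0.529 - 0.5914i)|110⟩

H on qubit 0 mixes each pair of kets that differ only in qubit 0: amplitudes (a, b) of (|…0…⟩, |…1…⟩) become ((a + b)/√2, (a − b)/√2). Kets absent from the input have amplitude 0.
(|010⟩, |110⟩): (a, b) = (-0.4757, (0.2724 + 0.8364i)) → ((-0.1438 + 0.5914i), (-0.529 - 0.5914i))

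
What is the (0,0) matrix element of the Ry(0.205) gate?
0.9948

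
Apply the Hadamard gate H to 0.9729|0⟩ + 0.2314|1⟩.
0.8516|0⟩ + 0.5243|1⟩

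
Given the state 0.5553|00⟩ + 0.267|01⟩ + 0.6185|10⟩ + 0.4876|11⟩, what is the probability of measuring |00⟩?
0.3084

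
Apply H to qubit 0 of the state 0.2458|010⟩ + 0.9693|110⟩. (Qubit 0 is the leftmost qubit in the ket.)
0.8592|010⟩ - 0.5116|110⟩

H on qubit 0 mixes each pair of kets that differ only in qubit 0: amplitudes (a, b) of (|…0…⟩, |…1…⟩) become ((a + b)/√2, (a − b)/√2). Kets absent from the input have amplitude 0.
(|010⟩, |110⟩): (a, b) = (0.2458, 0.9693) → (0.8592, -0.5116)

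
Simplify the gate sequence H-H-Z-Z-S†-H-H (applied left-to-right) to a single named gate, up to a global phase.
S†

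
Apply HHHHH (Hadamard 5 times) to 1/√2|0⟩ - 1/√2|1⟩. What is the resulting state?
|1⟩

H² = I, so H^5 = H: a single Hadamard. With (a, b) = (1/√2, -1/√2), H gives ((a + b)/√2, (a − b)/√2) = (0, 1).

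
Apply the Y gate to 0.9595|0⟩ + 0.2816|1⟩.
-0.2816i|0⟩ + 0.9595i|1⟩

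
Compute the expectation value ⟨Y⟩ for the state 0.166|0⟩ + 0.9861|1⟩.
0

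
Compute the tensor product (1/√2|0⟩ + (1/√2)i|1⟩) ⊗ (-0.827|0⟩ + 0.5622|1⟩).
-0.5848|00⟩ + 0.3975|01⟩ - 0.5848i|10⟩ + 0.3975i|11⟩

amp(|b₁b₂…⟩) = product of the factor amplitudes for bits b₁, b₂, …; only kets whose every factor amplitude is nonzero survive.
|00⟩: (1/√2)(-0.827) = -0.5848
|01⟩: (1/√2)(0.5622) = 0.3975
|10⟩: ((1/√2)i)(-0.827) = -0.5848i
|11⟩: ((1/√2)i)(0.5622) = 0.3975i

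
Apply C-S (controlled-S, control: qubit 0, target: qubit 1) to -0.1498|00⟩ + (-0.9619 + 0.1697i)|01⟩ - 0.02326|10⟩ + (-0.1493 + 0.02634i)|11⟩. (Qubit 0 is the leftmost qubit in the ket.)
-0.1498|00⟩ + (-0.9619 + 0.1697i)|01⟩ - 0.02326|10⟩ + (-0.02634 - 0.1493i)|11⟩

C-S leaves the control-|0⟩ kets |00⟩, |01⟩ unchanged and applies S to qubit 1 on the control-|1⟩ pair (|10⟩, |11⟩).
S = [[1, 0], [0, i]].
With a = amp(|10⟩) = -0.02326 and b = amp(|11⟩) = (-0.1493 + 0.02634i):
new amp(|10⟩) = (1)·a = -0.02326
new amp(|11⟩) = (i)·b = (-0.02634 - 0.1493i)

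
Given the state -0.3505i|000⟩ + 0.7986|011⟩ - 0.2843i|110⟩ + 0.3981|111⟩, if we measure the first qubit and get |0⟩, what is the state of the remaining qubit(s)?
-0.4019i|00⟩ + 0.9157|11⟩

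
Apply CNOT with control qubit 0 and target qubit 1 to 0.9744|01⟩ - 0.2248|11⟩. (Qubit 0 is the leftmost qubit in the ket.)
0.9744|01⟩ - 0.2248|10⟩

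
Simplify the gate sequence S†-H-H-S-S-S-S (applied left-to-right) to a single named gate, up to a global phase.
S†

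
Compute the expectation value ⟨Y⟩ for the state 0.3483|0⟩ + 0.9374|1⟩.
0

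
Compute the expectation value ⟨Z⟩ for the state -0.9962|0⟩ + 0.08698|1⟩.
0.9848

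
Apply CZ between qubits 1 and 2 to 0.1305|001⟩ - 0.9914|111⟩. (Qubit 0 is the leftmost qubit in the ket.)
0.1305|001⟩ + 0.9914|111⟩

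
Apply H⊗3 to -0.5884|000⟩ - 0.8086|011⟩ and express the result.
-0.4939|000⟩ + 0.07785|001⟩ + 0.07785|010⟩ - 0.4939|011⟩ - 0.4939|100⟩ + 0.07785|101⟩ + 0.07785|110⟩ - 0.4939|111⟩

H⊗3 gives amp(|y⟩) = (1/2√2) Σ_x (−1)^(x·y) amp(|x⟩), where x·y is the number of positions in which both x and y have a 1.
|000⟩: (-0.5884 - 0.8086)/(2√2) = -0.4939
|001⟩: (-0.5884 + 0.8086)/(2√2) = 0.07785
|010⟩: (-0.5884 + 0.8086)/(2√2) = 0.07785
|011⟩: (-0.5884 - 0.8086)/(2√2) = -0.4939
|100⟩: (-0.5884 - 0.8086)/(2√2) = -0.4939
|101⟩: (-0.5884 + 0.8086)/(2√2) = 0.07785
|110⟩: (-0.5884 + 0.8086)/(2√2) = 0.07785
|111⟩: (-0.5884 - 0.8086)/(2√2) = -0.4939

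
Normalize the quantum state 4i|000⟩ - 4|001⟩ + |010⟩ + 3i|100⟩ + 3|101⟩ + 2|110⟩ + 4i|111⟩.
0.4747i|000⟩ - 0.4747|001⟩ + 0.1187|010⟩ + 0.356i|100⟩ + 0.356|101⟩ + 0.2374|110⟩ + 0.4747i|111⟩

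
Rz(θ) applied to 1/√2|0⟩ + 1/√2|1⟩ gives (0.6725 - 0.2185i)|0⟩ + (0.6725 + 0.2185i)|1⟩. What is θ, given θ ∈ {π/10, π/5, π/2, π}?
π/5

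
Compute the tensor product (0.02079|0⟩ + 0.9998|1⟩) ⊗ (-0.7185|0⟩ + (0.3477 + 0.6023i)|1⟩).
-0.01494|00⟩ + (0.007229 + 0.01252i)|01⟩ - 0.7184|10⟩ + (0.3476 + 0.6022i)|11⟩

amp(|b₁b₂…⟩) = product of the factor amplitudes for bits b₁, b₂, …; only kets whose every factor amplitude is nonzero survive.
|00⟩: (0.02079)(-0.7185) = -0.01494
|01⟩: (0.02079)(0.3477 + 0.6023i) = (0.007229 + 0.01252i)
|10⟩: (0.9998)(-0.7185) = -0.7184
|11⟩: (0.9998)(0.3477 + 0.6023i) = (0.3476 + 0.6022i)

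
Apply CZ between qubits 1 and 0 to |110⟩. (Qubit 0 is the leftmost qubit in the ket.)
-|110⟩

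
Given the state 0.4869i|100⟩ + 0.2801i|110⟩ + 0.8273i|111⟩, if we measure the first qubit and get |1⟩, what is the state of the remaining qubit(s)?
0.4869i|00⟩ + 0.2801i|10⟩ + 0.8273i|11⟩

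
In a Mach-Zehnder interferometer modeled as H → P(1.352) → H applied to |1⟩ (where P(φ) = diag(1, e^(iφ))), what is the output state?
(0.3915 - 0.4881i)|0⟩ + (0.6085 + 0.4881i)|1⟩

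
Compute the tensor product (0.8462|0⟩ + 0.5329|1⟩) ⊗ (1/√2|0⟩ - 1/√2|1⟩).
0.5984|00⟩ - 0.5984|01⟩ + 0.3768|10⟩ - 0.3768|11⟩

amp(|b₁b₂…⟩) = product of the factor amplitudes for bits b₁, b₂, …; only kets whose every factor amplitude is nonzero survive.
|00⟩: (0.8462)(1/√2) = 0.5984
|01⟩: (0.8462)(-1/√2) = -0.5984
|10⟩: (0.5329)(1/√2) = 0.3768
|11⟩: (0.5329)(-1/√2) = -0.3768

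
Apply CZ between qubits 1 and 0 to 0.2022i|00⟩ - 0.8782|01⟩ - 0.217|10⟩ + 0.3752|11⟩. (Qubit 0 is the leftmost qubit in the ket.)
0.2022i|00⟩ - 0.8782|01⟩ - 0.217|10⟩ - 0.3752|11⟩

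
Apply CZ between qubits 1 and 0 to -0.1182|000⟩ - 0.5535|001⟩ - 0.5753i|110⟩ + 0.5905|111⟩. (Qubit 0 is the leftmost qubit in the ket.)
-0.1182|000⟩ - 0.5535|001⟩ + 0.5753i|110⟩ - 0.5905|111⟩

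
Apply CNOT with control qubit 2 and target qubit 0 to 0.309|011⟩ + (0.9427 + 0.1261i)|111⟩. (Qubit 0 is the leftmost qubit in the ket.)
(0.9427 + 0.1261i)|011⟩ + 0.309|111⟩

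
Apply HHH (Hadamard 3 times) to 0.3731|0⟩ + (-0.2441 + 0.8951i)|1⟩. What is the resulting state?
(0.09122 + 0.6329i)|0⟩ + (0.4364 - 0.6329i)|1⟩

H² = I, so H^3 = H: a single Hadamard. With (a, b) = (0.3731, (-0.2441 + 0.8951i)), H gives ((a + b)/√2, (a − b)/√2) = ((0.09122 + 0.6329i), (0.4364 - 0.6329i)).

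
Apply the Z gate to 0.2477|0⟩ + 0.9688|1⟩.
0.2477|0⟩ - 0.9688|1⟩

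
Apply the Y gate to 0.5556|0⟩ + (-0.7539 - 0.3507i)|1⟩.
(-0.3507 + 0.7539i)|0⟩ + 0.5556i|1⟩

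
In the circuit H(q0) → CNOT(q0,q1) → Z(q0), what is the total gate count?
3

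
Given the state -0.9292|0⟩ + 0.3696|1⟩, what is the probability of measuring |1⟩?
0.1366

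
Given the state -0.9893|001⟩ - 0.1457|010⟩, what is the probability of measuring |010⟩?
0.02123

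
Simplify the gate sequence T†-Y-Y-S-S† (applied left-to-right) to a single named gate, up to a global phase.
T†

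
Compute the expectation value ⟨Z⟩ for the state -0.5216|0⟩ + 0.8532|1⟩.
-0.4559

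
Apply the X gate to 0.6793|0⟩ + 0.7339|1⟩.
0.7339|0⟩ + 0.6793|1⟩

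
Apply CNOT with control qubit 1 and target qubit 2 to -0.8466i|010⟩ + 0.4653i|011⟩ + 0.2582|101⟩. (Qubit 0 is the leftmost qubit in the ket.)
0.4653i|010⟩ - 0.8466i|011⟩ + 0.2582|101⟩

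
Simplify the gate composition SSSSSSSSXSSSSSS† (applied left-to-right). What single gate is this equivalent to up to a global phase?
X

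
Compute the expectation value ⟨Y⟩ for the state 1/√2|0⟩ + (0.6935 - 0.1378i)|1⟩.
-0.1949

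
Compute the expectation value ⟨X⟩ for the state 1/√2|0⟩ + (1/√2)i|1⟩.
0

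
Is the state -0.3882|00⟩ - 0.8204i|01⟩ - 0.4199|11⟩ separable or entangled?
Entangled

Writing the state as a|00⟩ + b|01⟩ + c|10⟩ + d|11⟩, it is a product state iff ad − bc = 0.
Here (a, b, c, d) = (-0.3882, -0.8204i, 0, -0.4199): ad − bc = (-0.3882)(-0.4199) − (-0.8204i)(0) = 0.163 ≠ 0, so the state is entangled.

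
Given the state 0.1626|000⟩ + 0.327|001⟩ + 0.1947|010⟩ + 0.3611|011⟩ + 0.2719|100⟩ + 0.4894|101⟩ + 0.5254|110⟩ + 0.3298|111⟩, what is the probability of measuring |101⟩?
0.2395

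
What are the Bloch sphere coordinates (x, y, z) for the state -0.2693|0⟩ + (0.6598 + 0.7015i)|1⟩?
(-0.3554, -0.3778, -0.8549)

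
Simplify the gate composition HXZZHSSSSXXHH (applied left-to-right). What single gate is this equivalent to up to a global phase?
Z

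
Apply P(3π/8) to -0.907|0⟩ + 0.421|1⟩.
-0.907|0⟩ + (0.1611 + 0.389i)|1⟩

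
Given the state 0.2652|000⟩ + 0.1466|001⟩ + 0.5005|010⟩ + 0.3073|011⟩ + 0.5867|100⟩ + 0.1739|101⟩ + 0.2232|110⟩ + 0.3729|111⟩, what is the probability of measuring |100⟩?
0.3442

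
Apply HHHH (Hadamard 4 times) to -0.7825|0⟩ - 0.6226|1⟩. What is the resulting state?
-0.7825|0⟩ - 0.6226|1⟩

H² = I, so an even number of Hadamards cancels: H^4 = I and the state is unchanged.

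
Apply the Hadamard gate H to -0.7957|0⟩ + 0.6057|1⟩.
-0.1344|0⟩ - 0.9909|1⟩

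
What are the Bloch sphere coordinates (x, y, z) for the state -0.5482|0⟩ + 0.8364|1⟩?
(-0.917, 0, -0.399)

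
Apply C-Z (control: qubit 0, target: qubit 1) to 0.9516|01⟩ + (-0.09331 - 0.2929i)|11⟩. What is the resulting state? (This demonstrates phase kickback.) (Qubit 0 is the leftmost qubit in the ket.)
0.9516|01⟩ + (0.09331 + 0.2929i)|11⟩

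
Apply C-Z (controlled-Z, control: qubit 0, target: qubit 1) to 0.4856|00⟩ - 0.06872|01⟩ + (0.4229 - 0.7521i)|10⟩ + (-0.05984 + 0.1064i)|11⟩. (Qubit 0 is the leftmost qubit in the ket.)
0.4856|00⟩ - 0.06872|01⟩ + (0.4229 - 0.7521i)|10⟩ + (0.05984 - 0.1064i)|11⟩

C-Z leaves the control-|0⟩ kets |00⟩, |01⟩ unchanged and applies Z to qubit 1 on the control-|1⟩ pair (|10⟩, |11⟩).
Z = [[1, 0], [0, -1]].
With a = amp(|10⟩) = (0.4229 - 0.7521i) and b = amp(|11⟩) = (-0.05984 + 0.1064i):
new amp(|10⟩) = (1)·a = (0.4229 - 0.7521i)
new amp(|11⟩) = (-1)·b = (0.05984 - 0.1064i)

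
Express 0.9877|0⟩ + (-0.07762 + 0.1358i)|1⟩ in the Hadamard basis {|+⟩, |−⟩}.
(0.6435 + 0.09603i)|+⟩ + (0.7533 - 0.09603i)|−⟩

With |ψ⟩ = α|0⟩ + β|1⟩, the Hadamard-basis coefficients are ⟨+|ψ⟩ = (α + β)/√2 and ⟨−|ψ⟩ = (α − β)/√2.
Here α = 0.9877, β = (-0.07762 + 0.1358i): (α + β)/√2 = (0.6435 + 0.09603i), (α − β)/√2 = (0.7533 - 0.09603i).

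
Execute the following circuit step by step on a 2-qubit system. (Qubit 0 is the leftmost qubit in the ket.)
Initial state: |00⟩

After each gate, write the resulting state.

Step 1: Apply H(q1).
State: 1/√2|00⟩ + 1/√2|01⟩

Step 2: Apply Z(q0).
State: 1/√2|00⟩ + 1/√2|01⟩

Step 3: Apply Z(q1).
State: 1/√2|00⟩ - 1/√2|01⟩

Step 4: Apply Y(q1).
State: (1/√2)i|00⟩ + (1/√2)i|01⟩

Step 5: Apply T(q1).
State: (1/√2)i|00⟩ + (-1/2 + (1/2)i)|01⟩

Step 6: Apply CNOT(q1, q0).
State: (1/√2)i|00⟩ + (-1/2 + (1/2)i)|11⟩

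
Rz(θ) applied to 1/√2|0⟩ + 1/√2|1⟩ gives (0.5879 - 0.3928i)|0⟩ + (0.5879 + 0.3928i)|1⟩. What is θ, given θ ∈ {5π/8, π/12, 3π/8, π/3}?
3π/8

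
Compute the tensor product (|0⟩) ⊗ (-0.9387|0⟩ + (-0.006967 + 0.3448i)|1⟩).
-0.9387|00⟩ + (-0.006967 + 0.3448i)|01⟩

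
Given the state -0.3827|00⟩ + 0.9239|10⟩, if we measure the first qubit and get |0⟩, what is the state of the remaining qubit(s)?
-|0⟩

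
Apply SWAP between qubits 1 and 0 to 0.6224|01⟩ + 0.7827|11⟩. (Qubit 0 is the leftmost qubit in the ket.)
0.6224|10⟩ + 0.7827|11⟩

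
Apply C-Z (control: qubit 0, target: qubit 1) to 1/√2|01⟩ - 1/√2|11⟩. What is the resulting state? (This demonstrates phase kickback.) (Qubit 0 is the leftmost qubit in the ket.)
1/√2|01⟩ + 1/√2|11⟩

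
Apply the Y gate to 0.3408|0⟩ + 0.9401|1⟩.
-0.9401i|0⟩ + 0.3408i|1⟩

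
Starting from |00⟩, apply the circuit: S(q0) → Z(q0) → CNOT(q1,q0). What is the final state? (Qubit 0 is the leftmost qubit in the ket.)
|00⟩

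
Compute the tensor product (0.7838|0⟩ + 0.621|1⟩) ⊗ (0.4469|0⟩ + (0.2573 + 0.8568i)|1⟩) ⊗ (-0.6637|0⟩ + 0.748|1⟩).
-0.2325|000⟩ + 0.262|001⟩ + (-0.1338 - 0.4457i)|010⟩ + (0.1509 + 0.5023i)|011⟩ - 0.1842|100⟩ + 0.2076|101⟩ + (-0.106 - 0.3531i)|110⟩ + (0.1195 + 0.398i)|111⟩

amp(|b₁b₂…⟩) = product of the factor amplitudes for bits b₁, b₂, …; only kets whose every factor amplitude is nonzero survive.
|000⟩: (0.7838)(0.4469)(-0.6637) = -0.2325
|001⟩: (0.7838)(0.4469)(0.748) = 0.262
|010⟩: (0.7838)(0.2573 + 0.8568i)(-0.6637) = (-0.1338 - 0.4457i)
|011⟩: (0.7838)(0.2573 + 0.8568i)(0.748) = (0.1509 + 0.5023i)
|100⟩: (0.621)(0.4469)(-0.6637) = -0.1842
|101⟩: (0.621)(0.4469)(0.748) = 0.2076
|110⟩: (0.621)(0.2573 + 0.8568i)(-0.6637) = (-0.106 - 0.3531i)
|111⟩: (0.621)(0.2573 + 0.8568i)(0.748) = (0.1195 + 0.398i)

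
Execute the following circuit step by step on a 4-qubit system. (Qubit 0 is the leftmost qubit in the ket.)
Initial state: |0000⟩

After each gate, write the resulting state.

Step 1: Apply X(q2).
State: |0010⟩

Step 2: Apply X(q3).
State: |0011⟩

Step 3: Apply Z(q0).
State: |0011⟩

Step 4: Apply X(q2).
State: |0001⟩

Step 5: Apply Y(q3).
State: -i|0000⟩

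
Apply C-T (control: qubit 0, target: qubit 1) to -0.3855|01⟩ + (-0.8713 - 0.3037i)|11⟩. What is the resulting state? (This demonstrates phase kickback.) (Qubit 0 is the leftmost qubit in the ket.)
-0.3855|01⟩ + (-0.4014 - 0.8309i)|11⟩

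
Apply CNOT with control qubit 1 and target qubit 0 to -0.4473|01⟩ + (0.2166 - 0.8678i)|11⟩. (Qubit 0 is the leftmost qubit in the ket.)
(0.2166 - 0.8678i)|01⟩ - 0.4473|11⟩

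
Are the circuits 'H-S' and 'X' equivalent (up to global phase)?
No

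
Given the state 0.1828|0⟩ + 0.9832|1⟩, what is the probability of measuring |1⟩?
0.9667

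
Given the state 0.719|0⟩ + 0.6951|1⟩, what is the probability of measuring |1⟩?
0.4832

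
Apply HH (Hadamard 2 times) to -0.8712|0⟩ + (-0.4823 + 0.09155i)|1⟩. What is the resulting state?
-0.8712|0⟩ + (-0.4823 + 0.09155i)|1⟩

H² = I, so an even number of Hadamards cancels: H^2 = I and the state is unchanged.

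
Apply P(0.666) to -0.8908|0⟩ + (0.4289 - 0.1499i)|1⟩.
-0.8908|0⟩ + (0.4299 + 0.1471i)|1⟩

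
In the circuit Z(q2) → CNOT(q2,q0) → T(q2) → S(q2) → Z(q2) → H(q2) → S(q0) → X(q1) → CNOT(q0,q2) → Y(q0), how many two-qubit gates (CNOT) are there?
2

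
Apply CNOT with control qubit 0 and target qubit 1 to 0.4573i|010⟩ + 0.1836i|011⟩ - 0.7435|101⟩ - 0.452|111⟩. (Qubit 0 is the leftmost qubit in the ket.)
0.4573i|010⟩ + 0.1836i|011⟩ - 0.452|101⟩ - 0.7435|111⟩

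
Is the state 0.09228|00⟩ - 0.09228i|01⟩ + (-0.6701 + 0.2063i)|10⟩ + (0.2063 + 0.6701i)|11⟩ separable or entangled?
Separable

Writing the state as a|00⟩ + b|01⟩ + c|10⟩ + d|11⟩, it is a product state iff ad − bc = 0.
Here (a, b, c, d) = (0.09228, -0.09228i, (-0.6701 + 0.2063i), (0.2063 + 0.6701i)): ad − bc = (0.09228)(0.2063 + 0.6701i) − (-0.09228i)(-0.6701 + 0.2063i) = 0, so the state is separable.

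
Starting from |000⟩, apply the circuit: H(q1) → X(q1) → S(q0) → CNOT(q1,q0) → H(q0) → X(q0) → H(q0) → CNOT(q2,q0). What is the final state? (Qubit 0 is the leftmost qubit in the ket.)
1/√2|000⟩ - 1/√2|110⟩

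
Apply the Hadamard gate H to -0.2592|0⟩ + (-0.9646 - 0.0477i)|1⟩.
(-0.8654 - 0.03373i)|0⟩ + (0.4988 + 0.03373i)|1⟩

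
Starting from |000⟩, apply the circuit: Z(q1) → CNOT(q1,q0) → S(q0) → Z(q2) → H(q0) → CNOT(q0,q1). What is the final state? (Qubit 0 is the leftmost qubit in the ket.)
1/√2|000⟩ + 1/√2|110⟩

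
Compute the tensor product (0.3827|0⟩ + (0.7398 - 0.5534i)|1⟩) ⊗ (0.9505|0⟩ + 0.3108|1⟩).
0.3638|00⟩ + 0.1189|01⟩ + (0.7032 - 0.526i)|10⟩ + (0.2299 - 0.172i)|11⟩

amp(|b₁b₂…⟩) = product of the factor amplitudes for bits b₁, b₂, …; only kets whose every factor amplitude is nonzero survive.
|00⟩: (0.3827)(0.9505) = 0.3638
|01⟩: (0.3827)(0.3108) = 0.1189
|10⟩: (0.7398 - 0.5534i)(0.9505) = (0.7032 - 0.526i)
|11⟩: (0.7398 - 0.5534i)(0.3108) = (0.2299 - 0.172i)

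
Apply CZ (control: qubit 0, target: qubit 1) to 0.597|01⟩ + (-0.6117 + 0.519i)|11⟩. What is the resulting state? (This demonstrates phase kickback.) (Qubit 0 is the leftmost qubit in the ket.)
0.597|01⟩ + (0.6117 - 0.519i)|11⟩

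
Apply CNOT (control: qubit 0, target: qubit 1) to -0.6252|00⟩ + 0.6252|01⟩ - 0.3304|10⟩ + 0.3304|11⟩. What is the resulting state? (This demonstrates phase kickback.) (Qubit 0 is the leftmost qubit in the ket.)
-0.6252|00⟩ + 0.6252|01⟩ + 0.3304|10⟩ - 0.3304|11⟩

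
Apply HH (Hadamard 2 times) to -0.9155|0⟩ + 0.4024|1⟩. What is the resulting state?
-0.9155|0⟩ + 0.4024|1⟩

H² = I, so an even number of Hadamards cancels: H^2 = I and the state is unchanged.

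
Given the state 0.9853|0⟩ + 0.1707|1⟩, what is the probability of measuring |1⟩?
0.02914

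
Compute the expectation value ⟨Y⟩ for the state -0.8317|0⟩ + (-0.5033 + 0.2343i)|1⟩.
-0.3897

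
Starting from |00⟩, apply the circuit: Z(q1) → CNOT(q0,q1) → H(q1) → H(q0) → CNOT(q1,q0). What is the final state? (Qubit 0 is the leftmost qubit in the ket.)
1/2|00⟩ + 1/2|01⟩ + 1/2|10⟩ + 1/2|11⟩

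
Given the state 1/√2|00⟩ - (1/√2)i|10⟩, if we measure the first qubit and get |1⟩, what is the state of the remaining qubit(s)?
-i|0⟩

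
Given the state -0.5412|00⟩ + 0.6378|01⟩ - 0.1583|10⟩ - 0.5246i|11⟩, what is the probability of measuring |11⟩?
0.2752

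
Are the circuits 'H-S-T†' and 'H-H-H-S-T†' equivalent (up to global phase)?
Yes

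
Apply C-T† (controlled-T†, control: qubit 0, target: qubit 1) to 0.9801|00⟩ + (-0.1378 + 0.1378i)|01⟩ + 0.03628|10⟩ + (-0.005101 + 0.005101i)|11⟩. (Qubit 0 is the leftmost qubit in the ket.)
0.9801|00⟩ + (-0.1378 + 0.1378i)|01⟩ + 0.03628|10⟩ + 0.007214i|11⟩

C-T† leaves the control-|0⟩ kets |00⟩, |01⟩ unchanged and applies T† to qubit 1 on the control-|1⟩ pair (|10⟩, |11⟩).
T† = [[1, 0], [0, (1/√2 - (1/√2)i)]].
With a = amp(|10⟩) = 0.03628 and b = amp(|11⟩) = (-0.005101 + 0.005101i):
new amp(|10⟩) = (1)·a = 0.03628
new amp(|11⟩) = (1/√2 - (1/√2)i)·b = 0.007214i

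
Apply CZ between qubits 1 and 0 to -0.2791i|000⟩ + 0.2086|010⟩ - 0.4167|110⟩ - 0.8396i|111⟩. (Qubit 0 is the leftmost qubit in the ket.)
-0.2791i|000⟩ + 0.2086|010⟩ + 0.4167|110⟩ + 0.8396i|111⟩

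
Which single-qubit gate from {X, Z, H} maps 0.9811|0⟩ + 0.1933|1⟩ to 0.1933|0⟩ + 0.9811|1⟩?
X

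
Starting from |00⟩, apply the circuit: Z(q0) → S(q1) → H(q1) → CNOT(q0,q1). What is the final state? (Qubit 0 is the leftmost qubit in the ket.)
1/√2|00⟩ + 1/√2|01⟩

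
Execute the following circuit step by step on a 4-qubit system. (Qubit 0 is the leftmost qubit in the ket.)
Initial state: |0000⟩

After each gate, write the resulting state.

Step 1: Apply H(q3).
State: 1/√2|0000⟩ + 1/√2|0001⟩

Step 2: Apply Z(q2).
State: 1/√2|0000⟩ + 1/√2|0001⟩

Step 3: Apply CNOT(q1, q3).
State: 1/√2|0000⟩ + 1/√2|0001⟩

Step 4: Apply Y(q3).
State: -(1/√2)i|0000⟩ + (1/√2)i|0001⟩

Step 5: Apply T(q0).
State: -(1/√2)i|0000⟩ + (1/√2)i|0001⟩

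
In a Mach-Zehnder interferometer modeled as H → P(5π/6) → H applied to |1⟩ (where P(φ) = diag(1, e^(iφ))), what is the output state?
(0.933 - 0.25i)|0⟩ + (0.06699 + 0.25i)|1⟩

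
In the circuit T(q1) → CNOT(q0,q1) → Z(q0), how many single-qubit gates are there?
2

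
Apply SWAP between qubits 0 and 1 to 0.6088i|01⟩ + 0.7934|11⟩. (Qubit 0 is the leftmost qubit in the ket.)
0.6088i|10⟩ + 0.7934|11⟩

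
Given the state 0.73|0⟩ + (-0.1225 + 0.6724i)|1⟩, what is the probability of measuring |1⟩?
0.4671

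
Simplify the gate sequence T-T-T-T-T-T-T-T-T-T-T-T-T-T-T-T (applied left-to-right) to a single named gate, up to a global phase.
I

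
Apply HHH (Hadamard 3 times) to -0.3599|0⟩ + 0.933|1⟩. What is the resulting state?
0.4052|0⟩ - 0.9142|1⟩

H² = I, so H^3 = H: a single Hadamard. With (a, b) = (-0.3599, 0.933), H gives ((a + b)/√2, (a − b)/√2) = (0.4052, -0.9142).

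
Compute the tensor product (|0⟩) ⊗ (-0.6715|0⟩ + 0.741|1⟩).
-0.6715|00⟩ + 0.741|01⟩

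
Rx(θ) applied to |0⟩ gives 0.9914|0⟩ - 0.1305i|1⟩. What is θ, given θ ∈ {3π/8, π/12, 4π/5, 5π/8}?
π/12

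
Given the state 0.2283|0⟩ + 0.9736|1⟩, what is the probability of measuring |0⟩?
0.05212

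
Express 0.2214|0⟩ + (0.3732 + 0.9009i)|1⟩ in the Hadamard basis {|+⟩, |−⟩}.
(0.4204 + 0.637i)|+⟩ + (-0.1073 - 0.637i)|−⟩

With |ψ⟩ = α|0⟩ + β|1⟩, the Hadamard-basis coefficients are ⟨+|ψ⟩ = (α + β)/√2 and ⟨−|ψ⟩ = (α − β)/√2.
Here α = 0.2214, β = (0.3732 + 0.9009i): (α + β)/√2 = (0.4204 + 0.637i), (α − β)/√2 = (-0.1073 - 0.637i).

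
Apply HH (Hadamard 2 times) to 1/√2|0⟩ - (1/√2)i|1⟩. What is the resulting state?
1/√2|0⟩ - (1/√2)i|1⟩

H² = I, so an even number of Hadamards cancels: H^2 = I and the state is unchanged.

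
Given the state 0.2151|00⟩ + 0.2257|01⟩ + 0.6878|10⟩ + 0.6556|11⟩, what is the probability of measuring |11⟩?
0.4298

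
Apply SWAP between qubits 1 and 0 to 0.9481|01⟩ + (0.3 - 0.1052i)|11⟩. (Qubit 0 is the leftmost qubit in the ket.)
0.9481|10⟩ + (0.3 - 0.1052i)|11⟩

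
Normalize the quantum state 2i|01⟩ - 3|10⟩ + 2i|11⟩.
0.4851i|01⟩ - 0.7276|10⟩ + 0.4851i|11⟩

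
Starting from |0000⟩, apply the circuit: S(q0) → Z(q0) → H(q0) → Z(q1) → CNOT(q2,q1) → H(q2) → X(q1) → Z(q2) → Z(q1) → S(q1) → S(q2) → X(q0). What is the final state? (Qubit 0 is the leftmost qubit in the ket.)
-(1/2)i|0100⟩ - 1/2|0110⟩ - (1/2)i|1100⟩ - 1/2|1110⟩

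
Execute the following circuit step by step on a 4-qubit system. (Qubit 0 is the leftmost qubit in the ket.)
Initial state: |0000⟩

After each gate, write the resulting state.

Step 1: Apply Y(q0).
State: i|1000⟩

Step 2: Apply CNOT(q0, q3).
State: i|1001⟩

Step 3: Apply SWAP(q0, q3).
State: i|1001⟩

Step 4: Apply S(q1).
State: i|1001⟩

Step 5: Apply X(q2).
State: i|1011⟩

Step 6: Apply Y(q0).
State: |0011⟩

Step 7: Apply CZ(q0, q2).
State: |0011⟩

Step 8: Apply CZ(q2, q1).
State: |0011⟩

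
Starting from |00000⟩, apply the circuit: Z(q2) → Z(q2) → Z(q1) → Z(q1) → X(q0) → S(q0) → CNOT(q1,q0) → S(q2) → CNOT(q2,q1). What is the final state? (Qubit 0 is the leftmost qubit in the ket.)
i|10000⟩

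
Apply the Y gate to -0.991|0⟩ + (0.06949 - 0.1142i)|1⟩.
(-0.1142 - 0.06949i)|0⟩ - 0.991i|1⟩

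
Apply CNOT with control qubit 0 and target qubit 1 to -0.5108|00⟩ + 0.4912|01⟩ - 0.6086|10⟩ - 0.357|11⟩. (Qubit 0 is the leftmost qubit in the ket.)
-0.5108|00⟩ + 0.4912|01⟩ - 0.357|10⟩ - 0.6086|11⟩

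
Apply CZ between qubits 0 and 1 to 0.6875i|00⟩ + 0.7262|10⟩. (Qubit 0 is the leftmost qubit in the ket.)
0.6875i|00⟩ + 0.7262|10⟩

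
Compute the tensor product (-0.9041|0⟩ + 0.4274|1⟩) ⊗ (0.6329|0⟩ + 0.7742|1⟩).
-0.5722|00⟩ - 0.7|01⟩ + 0.2705|10⟩ + 0.3309|11⟩

amp(|b₁b₂…⟩) = product of the factor amplitudes for bits b₁, b₂, …; only kets whose every factor amplitude is nonzero survive.
|00⟩: (-0.9041)(0.6329) = -0.5722
|01⟩: (-0.9041)(0.7742) = -0.7
|10⟩: (0.4274)(0.6329) = 0.2705
|11⟩: (0.4274)(0.7742) = 0.3309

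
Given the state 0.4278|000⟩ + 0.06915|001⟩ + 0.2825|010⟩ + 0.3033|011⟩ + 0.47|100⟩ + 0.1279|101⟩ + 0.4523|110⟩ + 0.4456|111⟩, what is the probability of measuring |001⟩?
0.004782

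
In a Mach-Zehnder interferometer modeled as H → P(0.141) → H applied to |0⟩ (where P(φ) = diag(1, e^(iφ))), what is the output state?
(0.995 + 0.07027i)|0⟩ + (0.004962 - 0.07027i)|1⟩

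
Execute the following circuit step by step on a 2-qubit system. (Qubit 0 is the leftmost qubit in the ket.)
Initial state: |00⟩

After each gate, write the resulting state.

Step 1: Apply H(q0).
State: 1/√2|00⟩ + 1/√2|10⟩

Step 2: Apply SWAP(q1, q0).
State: 1/√2|00⟩ + 1/√2|01⟩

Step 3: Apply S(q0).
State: 1/√2|00⟩ + 1/√2|01⟩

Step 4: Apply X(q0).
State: 1/√2|10⟩ + 1/√2|11⟩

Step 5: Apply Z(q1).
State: 1/√2|10⟩ - 1/√2|11⟩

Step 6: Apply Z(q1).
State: 1/√2|10⟩ + 1/√2|11⟩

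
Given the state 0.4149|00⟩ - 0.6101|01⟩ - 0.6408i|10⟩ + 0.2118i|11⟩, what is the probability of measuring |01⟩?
0.3722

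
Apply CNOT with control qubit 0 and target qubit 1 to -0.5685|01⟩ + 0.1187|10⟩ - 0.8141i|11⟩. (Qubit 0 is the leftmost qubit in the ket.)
-0.5685|01⟩ - 0.8141i|10⟩ + 0.1187|11⟩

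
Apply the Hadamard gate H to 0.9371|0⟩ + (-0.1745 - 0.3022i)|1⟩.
(0.5392 - 0.2137i)|0⟩ + (0.786 + 0.2137i)|1⟩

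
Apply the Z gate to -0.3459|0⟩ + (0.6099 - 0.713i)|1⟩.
-0.3459|0⟩ + (-0.6099 + 0.713i)|1⟩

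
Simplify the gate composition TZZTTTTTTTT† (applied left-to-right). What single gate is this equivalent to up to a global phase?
T†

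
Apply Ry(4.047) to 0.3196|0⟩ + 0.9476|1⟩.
-0.9919|0⟩ - 0.1271|1⟩

Ry(4.047) = [[cos(θ/2), −sin(θ/2)], [sin(θ/2), cos(θ/2)]]; θ = 4.047, cos(θ/2) ≈ -0.437398, sin(θ/2) ≈ 0.899268.
With a = amp(|0⟩) = 0.3196 and b = amp(|1⟩) = 0.9476:
new amp(|0⟩) = (-0.437398)·a + (-0.899268)·b = -0.9919
new amp(|1⟩) = (0.899268)·a + (-0.437398)·b = -0.1271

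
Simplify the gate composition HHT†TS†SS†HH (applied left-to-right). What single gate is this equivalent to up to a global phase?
S†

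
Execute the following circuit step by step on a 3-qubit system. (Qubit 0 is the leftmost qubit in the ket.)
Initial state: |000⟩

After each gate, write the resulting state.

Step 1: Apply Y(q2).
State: i|001⟩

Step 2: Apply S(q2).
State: -|001⟩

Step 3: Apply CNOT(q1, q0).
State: -|001⟩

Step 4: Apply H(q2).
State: -1/√2|000⟩ + 1/√2|001⟩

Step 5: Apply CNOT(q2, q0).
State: -1/√2|000⟩ + 1/√2|101⟩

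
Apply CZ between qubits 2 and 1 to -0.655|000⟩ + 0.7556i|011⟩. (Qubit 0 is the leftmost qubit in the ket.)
-0.655|000⟩ - 0.7556i|011⟩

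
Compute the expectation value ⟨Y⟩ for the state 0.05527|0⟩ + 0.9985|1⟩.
0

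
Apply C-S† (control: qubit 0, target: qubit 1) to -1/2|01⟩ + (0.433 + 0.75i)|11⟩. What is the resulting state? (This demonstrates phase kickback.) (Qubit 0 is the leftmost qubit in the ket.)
-1/2|01⟩ + (0.75 - 0.433i)|11⟩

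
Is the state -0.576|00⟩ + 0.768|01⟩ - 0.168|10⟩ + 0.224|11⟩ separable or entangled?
Separable

Writing the state as a|00⟩ + b|01⟩ + c|10⟩ + d|11⟩, it is a product state iff ad − bc = 0.
Here (a, b, c, d) = (-0.576, 0.768, -0.168, 0.224): ad − bc = (-0.576)(0.224) − (0.768)(-0.168) = 0, so the state is separable.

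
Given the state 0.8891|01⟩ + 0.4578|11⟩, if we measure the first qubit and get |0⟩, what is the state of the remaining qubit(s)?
|1⟩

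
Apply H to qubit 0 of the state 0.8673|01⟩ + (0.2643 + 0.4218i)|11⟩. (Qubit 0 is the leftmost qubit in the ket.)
(0.8002 + 0.2983i)|01⟩ + (0.4264 - 0.2983i)|11⟩

H on qubit 0 mixes each pair of kets that differ only in qubit 0: amplitudes (a, b) of (|…0…⟩, |…1…⟩) become ((a + b)/√2, (a − b)/√2). Kets absent from the input have amplitude 0.
(|01⟩, |11⟩): (a, b) = (0.8673, (0.2643 + 0.4218i)) → ((0.8002 + 0.2983i), (0.4264 - 0.2983i))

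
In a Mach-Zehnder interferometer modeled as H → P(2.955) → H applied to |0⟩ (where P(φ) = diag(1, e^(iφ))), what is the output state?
(0.008679 + 0.09276i)|0⟩ + (0.9913 - 0.09276i)|1⟩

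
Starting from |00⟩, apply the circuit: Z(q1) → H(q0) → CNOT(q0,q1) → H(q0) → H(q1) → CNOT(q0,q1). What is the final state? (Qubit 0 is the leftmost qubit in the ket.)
1/√2|00⟩ + 1/√2|10⟩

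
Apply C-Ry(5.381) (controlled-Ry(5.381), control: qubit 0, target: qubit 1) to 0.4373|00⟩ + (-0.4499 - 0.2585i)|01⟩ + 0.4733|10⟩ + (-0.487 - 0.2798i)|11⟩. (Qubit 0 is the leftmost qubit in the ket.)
0.4373|00⟩ + (-0.4499 - 0.2585i)|01⟩ + (-0.2136 + 0.122i)|10⟩ + (0.6446 + 0.2518i)|11⟩

C-Ry(5.381) leaves the control-|0⟩ kets |00⟩, |01⟩ unchanged and applies Ry(5.381) to qubit 1 on the control-|1⟩ pair (|10⟩, |11⟩).
Ry(5.381) = [[cos(θ/2), −sin(θ/2)], [sin(θ/2), cos(θ/2)]]; θ = 5.381, cos(θ/2) ≈ -0.899971, sin(θ/2) ≈ 0.435949.
With a = amp(|10⟩) = 0.4733 and b = amp(|11⟩) = (-0.487 - 0.2798i):
new amp(|10⟩) = (-0.899971)·a + (-0.435949)·b = (-0.2136 + 0.122i)
new amp(|11⟩) = (0.435949)·a + (-0.899971)·b = (0.6446 + 0.2518i)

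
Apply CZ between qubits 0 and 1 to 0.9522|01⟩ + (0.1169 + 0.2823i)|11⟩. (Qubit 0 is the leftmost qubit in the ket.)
0.9522|01⟩ + (-0.1169 - 0.2823i)|11⟩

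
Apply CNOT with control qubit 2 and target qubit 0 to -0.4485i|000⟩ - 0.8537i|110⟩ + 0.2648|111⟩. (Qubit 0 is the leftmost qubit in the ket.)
-0.4485i|000⟩ + 0.2648|011⟩ - 0.8537i|110⟩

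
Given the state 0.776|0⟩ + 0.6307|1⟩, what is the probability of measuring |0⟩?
0.6022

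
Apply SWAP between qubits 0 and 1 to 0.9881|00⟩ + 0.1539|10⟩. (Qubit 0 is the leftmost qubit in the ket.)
0.9881|00⟩ + 0.1539|01⟩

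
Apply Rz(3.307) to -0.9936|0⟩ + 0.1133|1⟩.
(0.08208 + 0.9902i)|0⟩ + (-0.00936 + 0.1129i)|1⟩

Rz(3.307) = [[e^(−iθ/2), 0], [0, e^(iθ/2)]] with e^(±iθ/2) = cos(θ/2) ± i·sin(θ/2); θ = 3.307, cos(θ/2) ≈ -0.0826094, sin(θ/2) ≈ 0.996582.
With a = amp(|0⟩) = -0.9936 and b = amp(|1⟩) = 0.1133:
new amp(|0⟩) = (-0.0826094 - 0.996582i)·a = (0.08208 + 0.9902i)
new amp(|1⟩) = (-0.0826094 + 0.996582i)·b = (-0.00936 + 0.1129i)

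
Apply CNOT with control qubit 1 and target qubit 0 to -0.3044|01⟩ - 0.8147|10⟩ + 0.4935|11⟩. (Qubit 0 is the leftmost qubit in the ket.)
0.4935|01⟩ - 0.8147|10⟩ - 0.3044|11⟩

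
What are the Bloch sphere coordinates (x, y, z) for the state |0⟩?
(0, 0, 1)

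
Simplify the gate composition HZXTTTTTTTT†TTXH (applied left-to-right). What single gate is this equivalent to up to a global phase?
X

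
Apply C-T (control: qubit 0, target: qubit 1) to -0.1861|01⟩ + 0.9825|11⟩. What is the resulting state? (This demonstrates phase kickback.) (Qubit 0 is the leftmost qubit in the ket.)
-0.1861|01⟩ + (0.6947 + 0.6947i)|11⟩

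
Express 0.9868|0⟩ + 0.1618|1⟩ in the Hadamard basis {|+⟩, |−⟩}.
0.8122|+⟩ + 0.5834|−⟩

With |ψ⟩ = α|0⟩ + β|1⟩, the Hadamard-basis coefficients are ⟨+|ψ⟩ = (α + β)/√2 and ⟨−|ψ⟩ = (α − β)/√2.
Here α = 0.9868, β = 0.1618: (α + β)/√2 = 0.8122, (α − β)/√2 = 0.5834.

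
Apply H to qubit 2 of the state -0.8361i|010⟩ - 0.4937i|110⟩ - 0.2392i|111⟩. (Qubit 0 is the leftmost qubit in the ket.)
-0.5912i|010⟩ - 0.5912i|011⟩ - 0.5182i|110⟩ - 0.18i|111⟩

H on qubit 2 mixes each pair of kets that differ only in qubit 2: amplitudes (a, b) of (|…0…⟩, |…1…⟩) become ((a + b)/√2, (a − b)/√2). Kets absent from the input have amplitude 0.
(|010⟩, |011⟩): (a, b) = (-0.8361i, 0) → (-0.5912i, -0.5912i)
(|110⟩, |111⟩): (a, b) = (-0.4937i, -0.2392i) → (-0.5182i, -0.18i)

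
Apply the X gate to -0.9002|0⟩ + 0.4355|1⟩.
0.4355|0⟩ - 0.9002|1⟩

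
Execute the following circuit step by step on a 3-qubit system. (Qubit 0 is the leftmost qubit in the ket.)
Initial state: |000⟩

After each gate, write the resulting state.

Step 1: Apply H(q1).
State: 1/√2|000⟩ + 1/√2|010⟩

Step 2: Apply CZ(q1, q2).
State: 1/√2|000⟩ + 1/√2|010⟩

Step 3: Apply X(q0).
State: 1/√2|100⟩ + 1/√2|110⟩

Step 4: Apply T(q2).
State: 1/√2|100⟩ + 1/√2|110⟩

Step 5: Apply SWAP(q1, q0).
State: 1/√2|010⟩ + 1/√2|110⟩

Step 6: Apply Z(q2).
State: 1/√2|010⟩ + 1/√2|110⟩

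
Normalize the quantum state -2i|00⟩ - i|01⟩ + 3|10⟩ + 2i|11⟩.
-0.4714i|00⟩ - 0.2357i|01⟩ + 1/√2|10⟩ + 0.4714i|11⟩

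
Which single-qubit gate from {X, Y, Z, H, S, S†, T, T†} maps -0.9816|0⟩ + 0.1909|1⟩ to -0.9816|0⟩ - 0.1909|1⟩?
Z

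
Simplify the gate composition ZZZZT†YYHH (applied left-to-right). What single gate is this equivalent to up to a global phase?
T†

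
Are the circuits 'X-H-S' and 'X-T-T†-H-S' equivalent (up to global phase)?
Yes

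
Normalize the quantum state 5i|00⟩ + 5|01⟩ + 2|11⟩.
0.6804i|00⟩ + 0.6804|01⟩ + 0.2722|11⟩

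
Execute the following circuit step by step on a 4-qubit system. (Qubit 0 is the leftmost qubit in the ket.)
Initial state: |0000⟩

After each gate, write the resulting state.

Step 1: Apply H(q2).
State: 1/√2|0000⟩ + 1/√2|0010⟩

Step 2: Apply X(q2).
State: 1/√2|0000⟩ + 1/√2|0010⟩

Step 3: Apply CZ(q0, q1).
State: 1/√2|0000⟩ + 1/√2|0010⟩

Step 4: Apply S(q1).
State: 1/√2|0000⟩ + 1/√2|0010⟩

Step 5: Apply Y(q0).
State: (1/√2)i|1000⟩ + (1/√2)i|1010⟩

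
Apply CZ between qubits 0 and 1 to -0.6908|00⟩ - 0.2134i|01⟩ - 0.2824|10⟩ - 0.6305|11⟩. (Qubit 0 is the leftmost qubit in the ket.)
-0.6908|00⟩ - 0.2134i|01⟩ - 0.2824|10⟩ + 0.6305|11⟩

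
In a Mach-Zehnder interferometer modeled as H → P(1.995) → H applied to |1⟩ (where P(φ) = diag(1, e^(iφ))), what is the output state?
(0.7058 - 0.4557i)|0⟩ + (0.2942 + 0.4557i)|1⟩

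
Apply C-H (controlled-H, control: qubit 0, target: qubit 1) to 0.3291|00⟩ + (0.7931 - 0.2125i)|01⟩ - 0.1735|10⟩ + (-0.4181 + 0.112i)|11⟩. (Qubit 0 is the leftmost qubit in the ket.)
0.3291|00⟩ + (0.7931 - 0.2125i)|01⟩ + (-0.4183 + 0.0792i)|10⟩ + (0.173 - 0.0792i)|11⟩

C-H leaves the control-|0⟩ kets |00⟩, |01⟩ unchanged and applies H to qubit 1 on the control-|1⟩ pair (|10⟩, |11⟩).
H = [[1/√2, 1/√2], [1/√2, -1/√2]].
With a = amp(|10⟩) = -0.1735 and b = amp(|11⟩) = (-0.4181 + 0.112i):
new amp(|10⟩) = (1/√2)·a + (1/√2)·b = (-0.4183 + 0.0792i)
new amp(|11⟩) = (1/√2)·a + (-1/√2)·b = (0.173 - 0.0792i)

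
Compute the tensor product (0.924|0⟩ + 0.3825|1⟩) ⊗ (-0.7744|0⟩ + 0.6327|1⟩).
-0.7155|00⟩ + 0.5846|01⟩ - 0.2962|10⟩ + 0.242|11⟩

amp(|b₁b₂…⟩) = product of the factor amplitudes for bits b₁, b₂, …; only kets whose every factor amplitude is nonzero survive.
|00⟩: (0.924)(-0.7744) = -0.7155
|01⟩: (0.924)(0.6327) = 0.5846
|10⟩: (0.3825)(-0.7744) = -0.2962
|11⟩: (0.3825)(0.6327) = 0.242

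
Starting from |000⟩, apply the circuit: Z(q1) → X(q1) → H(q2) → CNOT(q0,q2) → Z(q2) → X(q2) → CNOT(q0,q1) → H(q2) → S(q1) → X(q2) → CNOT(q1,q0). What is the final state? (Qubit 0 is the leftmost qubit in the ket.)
-i|110⟩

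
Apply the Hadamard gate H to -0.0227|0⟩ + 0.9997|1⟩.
0.6908|0⟩ - 0.7229|1⟩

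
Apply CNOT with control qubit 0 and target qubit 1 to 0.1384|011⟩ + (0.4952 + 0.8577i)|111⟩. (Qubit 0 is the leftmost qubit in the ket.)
0.1384|011⟩ + (0.4952 + 0.8577i)|101⟩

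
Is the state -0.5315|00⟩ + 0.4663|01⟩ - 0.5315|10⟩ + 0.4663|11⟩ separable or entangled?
Separable

Writing the state as a|00⟩ + b|01⟩ + c|10⟩ + d|11⟩, it is a product state iff ad − bc = 0.
Here (a, b, c, d) = (-0.5315, 0.4663, -0.5315, 0.4663): ad − bc = (-0.5315)(0.4663) − (0.4663)(-0.5315) = 0, so the state is separable.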